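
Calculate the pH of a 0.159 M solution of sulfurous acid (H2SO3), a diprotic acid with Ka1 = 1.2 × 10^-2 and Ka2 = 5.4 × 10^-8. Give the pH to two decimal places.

Ka1 ≫ Ka2, so treat the first dissociation as the only significant source of H+.
Ka1 = x²/(0.159 − x) = 1.2 × 10^-2
Solving the quadratic: x = (−Ka1 + √(Ka1² + 4·Ka1·C₀))/2 = 3.81 × 10^-2 M
pH = −log(3.81 × 10^-2) = 1.42

pH = 1.42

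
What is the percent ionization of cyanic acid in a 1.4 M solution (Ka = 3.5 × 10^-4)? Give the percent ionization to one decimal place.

HOCN ⇌ OCN- + H+; let x = [H+] at equilibrium.
x ≈ √(Ka·C₀) = √(3.5 × 10^-4 × 1.4) = 2.21 × 10^-2 M
Fraction ionized = 2.21 × 10^-2 / 1.4 = 0.0158 → 1.6%

1.6%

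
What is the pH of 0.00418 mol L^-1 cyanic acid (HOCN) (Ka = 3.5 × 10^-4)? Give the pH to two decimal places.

pH = 2.98

HOCN ⇌ OCN- + H+
From the ICE table, Ka = [H+]²/(0.00418 − [H+]) = 3.5 × 10^-4.
The 5% rule fails; solving [H+]² + Ka·[H+] − Ka·C₀ = 0 exactly:
[H+] = [−0.00035 + √(0.00035² + 5.85e-06)]/2 = 1.05 × 10^-3 M
pH = −log[H+] = −log(1.05 × 10^-3) = 2.98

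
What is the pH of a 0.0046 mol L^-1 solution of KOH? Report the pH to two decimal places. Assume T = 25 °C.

pH = 11.66

KOH is a strong base; [OH-] = 0.0046 M.
pOH = -log(0.0046) = 2.34
pH = 14.00 - 2.34 = 11.66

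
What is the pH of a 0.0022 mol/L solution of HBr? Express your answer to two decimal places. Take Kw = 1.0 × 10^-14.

HBr is a strong acid and dissociates completely, so [H+] = 0.0022 M.
pH = -log(0.0022) = 2.66

pH = 2.66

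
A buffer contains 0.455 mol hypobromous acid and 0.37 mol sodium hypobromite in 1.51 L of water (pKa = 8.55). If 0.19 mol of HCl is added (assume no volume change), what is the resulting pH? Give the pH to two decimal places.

pH = 8.00

After neutralization: n(HOBr) = 0.645 mol, n(OBr-) = 0.18 mol.
pH = pKa + log(n_OBr-/n_HOBr) = 8.55 + log(0.18/0.645) = 8.55 + (-0.554)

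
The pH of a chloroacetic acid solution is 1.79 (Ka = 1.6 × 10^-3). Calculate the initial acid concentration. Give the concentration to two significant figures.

[H+] = 10^(-1.79) = 1.62 × 10^-2 M = x
Ka = x²/(C₀ − x) ⇒ C₀ = x + x²/Ka
C₀ = 1.62 × 10^-2 + (1.62 × 10^-2)²/(1.6 × 10^-3) = 1.80 × 10^-1 M

C₀ = 1.8 × 10^-1 M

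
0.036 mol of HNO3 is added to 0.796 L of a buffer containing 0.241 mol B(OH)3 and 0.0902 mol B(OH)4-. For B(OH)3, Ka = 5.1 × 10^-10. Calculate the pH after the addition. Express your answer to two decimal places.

pH = 8.58

After neutralization: n(B(OH)3) = 0.277 mol, n(B(OH)4-) = 0.0542 mol.
pKa = −log(5.1 × 10^-10) = 9.292
Henderson–Hasselbalch with mole ratio 0.0542/0.277: pH = 9.292 + (-0.708)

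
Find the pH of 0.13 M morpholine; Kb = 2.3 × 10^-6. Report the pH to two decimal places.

pH = 10.74

C4H8ONH + H2O ⇌ C4H8ONH2+ + OH-
Kb = [OH-]²/(0.13 − [OH-]) = 2.3 × 10^-6
Since Kb ≪ C₀, [OH-] ≈ √(Kb·C₀) = 5.47 × 10^-4 M.
pOH = 3.26, so pH = 14.00 − pOH = 10.74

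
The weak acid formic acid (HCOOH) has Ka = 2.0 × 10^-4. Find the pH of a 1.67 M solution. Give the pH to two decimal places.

HCOOH ⇌ HCOO- + H+
Let x = [H+] at equilibrium. Ka = x²/(1.67 − x).
Neglecting x in the denominator: x = √(2.0 × 10^-4 × 1.67) = 1.83 × 10^-2 M
pH = −log[H+] = −log(1.83 × 10^-2) = 1.74

pH = 1.74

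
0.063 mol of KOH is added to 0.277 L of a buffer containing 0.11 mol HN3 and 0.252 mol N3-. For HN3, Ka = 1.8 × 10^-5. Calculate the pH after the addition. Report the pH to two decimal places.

After neutralization: n(HN3) = 0.047 mol, n(N3-) = 0.315 mol.
pKa = −log(1.8 × 10^-5) = 4.745
pH = pKa + log([A⁻]/[HA]) = 4.745 + log(0.315/0.047) = 4.745 +0.826

pH = 5.57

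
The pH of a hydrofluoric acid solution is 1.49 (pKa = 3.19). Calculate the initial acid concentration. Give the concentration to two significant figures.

C₀ = 1.7 M

[H+] = 10^(-1.49) = 3.24 × 10^-2 M = x
Ka = 10^(−3.19) = 6.46 × 10^-4
Ka = x²/(C₀ − x) ⇒ C₀ = x + x²/Ka
C₀ = 3.24 × 10^-2 + (3.24 × 10^-2)²/(6.46 × 10^-4) = 1.66 M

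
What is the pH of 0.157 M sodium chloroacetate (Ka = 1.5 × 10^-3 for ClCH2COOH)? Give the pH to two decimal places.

pH = 8.01

ClCH2COO- is the conjugate base of the weak acid ClCH2COOH.
Kb = Kw/Ka = 1.0×10^-14 / 1.5 × 10^-3 = 6.67 × 10^-12
Kb = [OH-]²/(0.157 − [OH-]) = 6.67 × 10^-12
Assume [OH-] ≪ 0.157: [OH-] ≈ √(6.67 × 10^-12 × 0.157) = 1.02 × 10^-6 M
pOH = 5.99, so pH = 14.00 − pOH = 8.01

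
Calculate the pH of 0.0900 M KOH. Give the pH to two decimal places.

KOH is a strong base; [OH-] = 0.09 M.
pOH = -log(0.09) = 1.05
pH = 14.00 - 1.05 = 12.95

pH = 12.95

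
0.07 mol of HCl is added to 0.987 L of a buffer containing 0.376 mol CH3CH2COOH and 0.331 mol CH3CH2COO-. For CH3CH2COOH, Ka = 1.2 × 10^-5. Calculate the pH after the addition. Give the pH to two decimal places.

After neutralization: n(CH3CH2COOH) = 0.446 mol, n(CH3CH2COO-) = 0.261 mol.
pKa = −log(1.2 × 10^-5) = 4.921
pH = pKa + log([A⁻]/[HA]) = 4.921 + log(0.261/0.446) = 4.921 -0.233

pH = 4.69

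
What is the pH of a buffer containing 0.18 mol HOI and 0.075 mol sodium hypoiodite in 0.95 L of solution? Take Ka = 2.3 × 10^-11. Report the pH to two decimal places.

pH = 10.26

pKa = −log(2.3 × 10^-11) = 10.638
pH = pKa + log([A⁻]/[HA]) = 10.638 + log(0.075/0.18)
pH = 10.638 + (-0.380) = 10.26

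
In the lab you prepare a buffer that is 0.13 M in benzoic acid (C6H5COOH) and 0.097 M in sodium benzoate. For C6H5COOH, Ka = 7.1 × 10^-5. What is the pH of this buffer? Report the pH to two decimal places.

pH = 4.02

pKa = −log(7.1 × 10^-5) = 4.149
pH = pKa + log([A⁻]/[HA]) = 4.149 + log(0.097/0.13)
pH = 4.149 + (-0.127) = 4.02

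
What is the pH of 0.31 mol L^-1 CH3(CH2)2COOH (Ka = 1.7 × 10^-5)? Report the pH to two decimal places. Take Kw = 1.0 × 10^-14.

CH3(CH2)2COOH ⇌ CH3(CH2)2COO- + H+
From the ICE table, Ka = x²/(0.31 − x) = 1.7 × 10^-5.
Neglecting x in the denominator: x = √(1.7 × 10^-5 × 0.31) = 2.30 × 10^-3 M
Check: 0.74% ionized — well under 5%, approximation valid.
pH = −log(2.30 × 10^-3) = 2.64

pH = 2.64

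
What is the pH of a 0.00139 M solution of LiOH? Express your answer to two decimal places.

pH = 11.14

LiOH is a strong base; [OH-] = 0.00139 M.
pOH = -log(0.00139) = 2.86
pH = 14.00 - 2.86 = 11.14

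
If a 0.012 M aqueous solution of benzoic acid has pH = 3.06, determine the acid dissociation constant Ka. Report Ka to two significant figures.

Ka = 6.8 × 10^-5

[H+] = 10^(-3.06) = 8.71 × 10^-4 M
At equilibrium [HA] = 0.012 − 8.71 × 10^-4 = 1.11 × 10^-2 M
Ka = [H+][A-]/[HA] = (8.71 × 10^-4)² / 1.11 × 10^-2 = 6.8 × 10^-5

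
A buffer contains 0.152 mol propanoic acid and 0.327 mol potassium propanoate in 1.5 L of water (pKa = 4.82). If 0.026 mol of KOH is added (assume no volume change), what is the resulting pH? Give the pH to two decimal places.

pH = 5.27

After neutralization: n(CH3CH2COOH) = 0.126 mol, n(CH3CH2COO-) = 0.353 mol.
Henderson–Hasselbalch with mole ratio 0.353/0.126: pH = 4.82 + (+0.447)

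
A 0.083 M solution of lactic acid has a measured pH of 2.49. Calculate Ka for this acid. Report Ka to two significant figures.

Ka = 1.3 × 10^-4

[H+] = 10^(-2.49) = 3.24 × 10^-3 M
At equilibrium [HA] = 0.083 − 3.24 × 10^-3 = 7.98 × 10^-2 M
Ka = [H+][A-]/[HA] = (3.24 × 10^-3)² / 7.98 × 10^-2 = 1.3 × 10^-4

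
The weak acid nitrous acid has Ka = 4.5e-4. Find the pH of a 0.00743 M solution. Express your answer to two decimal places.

HNO2 ⇌ NO2- + H+
From the ICE table, Ka = [H+]²/(0.00743 − [H+]) = 4.5 × 10^-4.
The 5% rule fails; solving [H+]² + Ka·[H+] − Ka·C₀ = 0 exactly:
[H+] = [−0.00045 + √(0.00045² + 1.34e-05)]/2 = 1.62 × 10^-3 M
pH = −log[H+] = −log(1.62 × 10^-3) = 2.79

pH = 2.79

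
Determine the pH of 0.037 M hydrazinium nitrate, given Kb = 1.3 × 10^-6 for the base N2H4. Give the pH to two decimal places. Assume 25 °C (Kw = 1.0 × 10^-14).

N2H5+ is the conjugate acid of the weak base N2H4.
Ka = Kw/Kb = 1.0×10^-14 / 1.3 × 10^-6 = 7.69 × 10^-9
Let x = [H+] at equilibrium. Ka = x²/(0.037 − x).
Since Ka ≪ C₀, x ≈ √(Ka·C₀) = 1.69 × 10^-5 M.
pH = −log[H+] = −log(1.69 × 10^-5) = 4.77

pH = 4.77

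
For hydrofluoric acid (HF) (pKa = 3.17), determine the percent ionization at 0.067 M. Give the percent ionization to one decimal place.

9.6%

HF ⇌ F- + H+; let x = [H+] at equilibrium.
Ka = 10^(−3.17) = 6.76 × 10^-4
Solve x² + 0.000676x − 4.53e-05 = 0 → x = 6.40 × 10^-3 M
% ionization = x/C₀ × 100% = 6.40 × 10^-3/0.067 × 100% = 9.6%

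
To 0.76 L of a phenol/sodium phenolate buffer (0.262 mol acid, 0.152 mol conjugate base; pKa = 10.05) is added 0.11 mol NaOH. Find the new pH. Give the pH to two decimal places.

pH = 10.29

OH- converts C6H5OH to C6H5O-: C6H5OH → 0.152 mol, C6H5O- → 0.262 mol.
Henderson–Hasselbalch with mole ratio 0.262/0.152: pH = 10.05 + (+0.236)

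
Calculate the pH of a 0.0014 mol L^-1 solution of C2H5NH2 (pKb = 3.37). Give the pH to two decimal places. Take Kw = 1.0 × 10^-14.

C2H5NH2 + H2O ⇌ C2H5NH3+ + OH-
Kb = 10^(−3.37) = 4.27 × 10^-4
From the ICE table, Kb = x²/(0.0014 − x) = 4.27 × 10^-4.
The 5% rule fails; solving x² + Kb·x − Kb·C₀ = 0 exactly:
x = (−Kb + √(Kb² + 4·Kb·C₀))/2 = 5.89 × 10^-4 M
pOH = −log(5.89 × 10^-4) = 3.23; pH = 14.00 − 3.23 = 10.77

pH = 10.77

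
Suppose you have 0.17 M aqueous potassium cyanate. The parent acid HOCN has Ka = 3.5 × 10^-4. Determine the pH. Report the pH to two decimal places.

OCN- is the conjugate base of the weak acid HOCN.
Kb = Kw/Ka = 1.0×10^-14 / 3.5 × 10^-4 = 2.86 × 10^-11
Kb = x²/(0.17 − x) = 2.86 × 10^-11
Since Kb ≪ C₀, x ≈ √(Kb·C₀) = 2.20 × 10^-6 M.
pOH = −log(2.20 × 10^-6) = 5.66; pH = 14.00 − 5.66 = 8.34

pH = 8.34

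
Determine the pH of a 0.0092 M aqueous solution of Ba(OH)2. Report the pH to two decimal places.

Ba(OH)2 is a strong base (each formula unit releases 2 OH-); [OH-] = 0.0184 M.
pOH = -log(0.0184) = 1.74
pH = 14.00 - 1.74 = 12.26

pH = 12.26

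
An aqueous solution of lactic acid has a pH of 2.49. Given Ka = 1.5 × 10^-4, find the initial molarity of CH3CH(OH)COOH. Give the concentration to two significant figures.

[H+] = 10^(-2.49) = 3.24 × 10^-3 M = x
Ka = x²/(C₀ − x) ⇒ C₀ = x + x²/Ka
C₀ = 3.24 × 10^-3 + (3.24 × 10^-3)²/(1.5 × 10^-4) = 7.32 × 10^-2 M

C₀ = 7.3 × 10^-2 M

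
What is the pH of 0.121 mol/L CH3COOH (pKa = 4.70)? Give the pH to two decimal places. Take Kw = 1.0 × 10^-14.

CH3COOH ⇌ CH3COO- + H+
Ka = 10^(−4.70) = 2.00 × 10^-5
From the ICE table, Ka = [H+]²/(0.121 − [H+]) = 2.00 × 10^-5.
Assume [H+] ≪ 0.121: [H+] ≈ √(2.00 × 10^-5 × 0.121) = 1.56 × 10^-3 M
Check: 1.3% ionized — well under 5%, approximation valid.
pH = −log[H+] = −log(1.56 × 10^-3) = 2.81

pH = 2.81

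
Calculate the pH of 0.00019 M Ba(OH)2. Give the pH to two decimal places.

Ba(OH)2 is a strong base (each formula unit releases 2 OH-); [OH-] = 0.00038 M.
pOH = -log(0.00038) = 3.42
pH = 14.00 - 3.42 = 10.58

pH = 10.58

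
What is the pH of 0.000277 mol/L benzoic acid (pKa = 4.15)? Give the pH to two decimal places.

C6H5COOH ⇌ C6H5COO- + H+
Ka = 10^(−4.15) = 7.08 × 10^-5
From the ICE table, Ka = x²/(0.000277 − x) = 7.08 × 10^-5.
x is not negligible relative to C₀; solve x² + 7.08e-05·x − 1.96e-08 = 0.
x = [−7.08e-05 + √(7.08e-05² + 7.84e-08)]/2 = 1.09 × 10^-4 M
pH = −log(1.09 × 10^-4) = 3.96

pH = 3.96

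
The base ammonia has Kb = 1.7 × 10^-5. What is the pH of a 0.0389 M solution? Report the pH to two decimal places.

NH3 + H2O ⇌ NH4+ + OH-
From the ICE table, Kb = x²/(0.0389 − x) = 1.7 × 10^-5.
Neglecting x in the denominator: x = √(1.7 × 10^-5 × 0.0389) = 8.13 × 10^-4 M
pOH = 3.09, so pH = 14.00 − pOH = 10.91

pH = 10.91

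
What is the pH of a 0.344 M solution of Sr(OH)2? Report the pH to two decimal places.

pH = 13.84

Sr(OH)2 is a strong base (each formula unit releases 2 OH-); [OH-] = 0.688 M.
pOH = -log(0.688) = 0.16
pH = 14.00 - 0.16 = 13.84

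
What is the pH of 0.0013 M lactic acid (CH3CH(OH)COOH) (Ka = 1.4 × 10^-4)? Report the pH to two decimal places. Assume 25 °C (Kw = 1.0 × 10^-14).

pH = 3.44

CH3CH(OH)COOH ⇌ CH3CH(OH)COO- + H+
Ka = [H+]²/(0.0013 − [H+]) = 1.4 × 10^-4
Here C₀/Ka ≈ 9.29, so the small-[H+] approximation fails. Use the quadratic:
[H+] = [−0.00014 + √(0.00014² + 7.28e-07)]/2 = 3.62 × 10^-4 M
pH = −log(3.62 × 10^-4) = 3.44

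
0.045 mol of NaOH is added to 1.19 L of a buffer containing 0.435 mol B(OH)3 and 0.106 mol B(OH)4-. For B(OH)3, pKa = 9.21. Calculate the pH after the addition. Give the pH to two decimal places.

OH- converts B(OH)3 to B(OH)4-: B(OH)3 → 0.39 mol, B(OH)4- → 0.151 mol.
pH = pKa + log([A⁻]/[HA]) = 9.21 + log(0.151/0.39) = 9.21 -0.412

pH = 8.80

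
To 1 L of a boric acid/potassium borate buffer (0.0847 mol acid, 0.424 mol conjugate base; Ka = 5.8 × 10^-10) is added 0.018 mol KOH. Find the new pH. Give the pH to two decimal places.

OH- converts B(OH)3 to B(OH)4-: B(OH)3 → 0.0667 mol, B(OH)4- → 0.442 mol.
pKa = −log(5.8 × 10^-10) = 9.237
pH = pKa + log(n_B(OH)4-/n_B(OH)3) = 9.237 + log(0.442/0.0667) = 9.237 + (+0.821)

pH = 10.06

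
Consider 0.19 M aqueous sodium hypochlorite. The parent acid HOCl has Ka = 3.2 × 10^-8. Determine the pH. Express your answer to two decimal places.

OCl- is the conjugate base of the weak acid HOCl.
Kb = Kw/Ka = 1.0×10^-14 / 3.2 × 10^-8 = 3.12 × 10^-7
Kb = [OH-]²/(0.19 − [OH-]) = 3.12 × 10^-7
Neglecting [OH-] in the denominator: [OH-] = √(3.12 × 10^-7 × 0.19) = 2.43 × 10^-4 M
pOH = −log(2.43 × 10^-4) = 3.61; pH = 14.00 − 3.61 = 10.39

pH = 10.39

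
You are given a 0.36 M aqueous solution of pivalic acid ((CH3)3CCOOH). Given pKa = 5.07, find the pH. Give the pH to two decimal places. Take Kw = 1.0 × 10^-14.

pH = 2.76

(CH3)3CCOOH ⇌ (CH3)3CCOO- + H+
Ka = 10^(−5.07) = 8.51 × 10^-6
From the ICE table, Ka = [H+]²/(0.36 − [H+]) = 8.51 × 10^-6.
Since Ka ≪ C₀, [H+] ≈ √(Ka·C₀) = 1.75 × 10^-3 M.
([H+]/C₀ = 0.49% < 5%, so the approximation holds.)
pH = −log[H+] = −log(1.75 × 10^-3) = 2.76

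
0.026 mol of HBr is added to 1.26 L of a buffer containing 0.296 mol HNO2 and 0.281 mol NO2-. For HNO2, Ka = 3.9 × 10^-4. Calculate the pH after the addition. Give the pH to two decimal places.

pH = 3.31

After neutralization: n(HNO2) = 0.322 mol, n(NO2-) = 0.255 mol.
pKa = −log(3.9 × 10^-4) = 3.409
pH = pKa + log(n_NO2-/n_HNO2) = 3.409 + log(0.255/0.322) = 3.409 + (-0.101)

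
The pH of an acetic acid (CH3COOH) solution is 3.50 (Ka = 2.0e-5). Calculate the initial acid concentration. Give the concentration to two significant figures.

[H+] = 10^(-3.50) = 3.16 × 10^-4 M = x
Ka = x²/(C₀ − x) ⇒ C₀ = x + x²/Ka
C₀ = 3.16 × 10^-4 + (3.16 × 10^-4)²/(2.0 × 10^-5) = 5.31 × 10^-3 M

C₀ = 5.3 × 10^-3 M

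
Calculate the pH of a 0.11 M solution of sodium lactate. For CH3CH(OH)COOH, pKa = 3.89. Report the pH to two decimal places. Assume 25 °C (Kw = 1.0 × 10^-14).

pH = 8.47

CH3CH(OH)COO- is the conjugate base of the weak acid CH3CH(OH)COOH.
Ka = 10^(−3.89) = 1.29 × 10^-4
Kb = Kw/Ka = 1.0×10^-14 / 1.29 × 10^-4 = 7.75 × 10^-11
Kb = [OH-]²/(0.11 − [OH-]) = 7.75 × 10^-11
Neglecting [OH-] in the denominator: [OH-] = √(7.75 × 10^-11 × 0.11) = 2.92 × 10^-6 M
([OH-]/C₀ = 0.0027% < 5%, so the approximation holds.)
pOH = 5.53, so pH = 14.00 − pOH = 8.47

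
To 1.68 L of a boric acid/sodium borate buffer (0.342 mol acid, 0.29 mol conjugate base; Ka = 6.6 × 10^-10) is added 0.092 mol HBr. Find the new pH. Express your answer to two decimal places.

pH = 8.84

Added H+ converts B(OH)4- to B(OH)3: B(OH)3 → 0.434 mol, B(OH)4- → 0.198 mol.
pKa = −log(6.6 × 10^-10) = 9.180
pH = pKa + log([A⁻]/[HA]) = 9.180 + log(0.198/0.434) = 9.180 -0.341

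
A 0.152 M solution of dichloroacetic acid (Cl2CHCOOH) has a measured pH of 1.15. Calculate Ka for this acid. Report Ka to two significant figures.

Ka = 6.2 × 10^-2

[H+] = 10^(-1.15) = 7.08 × 10^-2 M
At equilibrium [HA] = 0.152 − 7.08 × 10^-2 = 8.12 × 10^-2 M
Ka = [H+][A-]/[HA] = (7.08 × 10^-2)² / 8.12 × 10^-2 = 6.2 × 10^-2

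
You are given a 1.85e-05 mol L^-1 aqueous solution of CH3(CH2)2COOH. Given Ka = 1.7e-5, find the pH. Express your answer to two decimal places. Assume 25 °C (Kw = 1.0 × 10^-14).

pH = 4.95

CH3(CH2)2COOH ⇌ CH3(CH2)2COO- + H+
Let x = [H+] at equilibrium. Ka = x²/(1.85e-05 − x).
x is not negligible relative to C₀; solve x² + 1.7e-05·x − 3.14e-10 = 0.
x = (−Ka + √(Ka² + 4·Ka·C₀))/2 = 1.12 × 10^-5 M
pH = −log[H+] = −log(1.12 × 10^-5) = 4.95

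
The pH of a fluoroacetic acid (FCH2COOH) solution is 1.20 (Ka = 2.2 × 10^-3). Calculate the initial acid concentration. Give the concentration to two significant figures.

[H+] = 10^(-1.20) = 6.31 × 10^-2 M = x
Ka = x²/(C₀ − x) ⇒ C₀ = x + x²/Ka
C₀ = 6.31 × 10^-2 + (6.31 × 10^-2)²/(2.2 × 10^-3) = 1.87 M

C₀ = 1.9 M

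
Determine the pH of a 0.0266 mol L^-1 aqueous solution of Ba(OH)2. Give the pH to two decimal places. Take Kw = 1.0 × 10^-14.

Ba(OH)2 is a strong base (each formula unit releases 2 OH-); [OH-] = 0.0532 M.
pOH = -log(0.0532) = 1.27
pH = 14.00 - 1.27 = 12.73

pH = 12.73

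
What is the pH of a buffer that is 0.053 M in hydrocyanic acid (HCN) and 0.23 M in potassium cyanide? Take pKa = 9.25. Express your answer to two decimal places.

Using pH = pKa + log([base]/[acid]) with [base]/[acid] = 0.23/0.053:
pH = 9.25 + (+0.637) = 9.89

pH = 9.89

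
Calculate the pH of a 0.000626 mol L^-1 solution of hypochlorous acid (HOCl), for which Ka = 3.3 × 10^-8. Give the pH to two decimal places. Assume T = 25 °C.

pH = 5.34

HOCl ⇌ OCl- + H+
Ka = [H+]²/(0.000626 − [H+]) = 3.3 × 10^-8
Since Ka ≪ C₀, [H+] ≈ √(Ka·C₀) = 4.55 × 10^-6 M.
pH = −log[H+] = −log(4.55 × 10^-6) = 5.34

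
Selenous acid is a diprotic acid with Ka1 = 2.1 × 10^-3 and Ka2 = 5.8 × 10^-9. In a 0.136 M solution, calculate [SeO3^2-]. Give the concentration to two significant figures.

First ionization gives [H+] ≈ [HSeO3-] = 1.59 × 10^-2 M.
Second step: Ka2 = [H+][SeO3^2-]/[HSeO3-] ≈ [SeO3^2-] (since [H+] ≈ [HSeO3-]).
So [SeO3^2-] ≈ Ka2.

5.8 × 10^-9 M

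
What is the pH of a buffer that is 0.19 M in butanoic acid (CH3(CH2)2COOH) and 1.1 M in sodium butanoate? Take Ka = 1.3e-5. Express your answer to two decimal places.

pKa = −log(1.3 × 10^-5) = 4.886
Using pH = pKa + log([base]/[acid]) with [base]/[acid] = 1.1/0.19:
pH = 4.886 + (+0.763) = 5.65

pH = 5.65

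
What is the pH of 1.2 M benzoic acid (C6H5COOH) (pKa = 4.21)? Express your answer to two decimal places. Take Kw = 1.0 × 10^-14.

pH = 2.07

C6H5COOH ⇌ C6H5COO- + H+
Ka = 10^(−4.21) = 6.17 × 10^-5
Ka = [H+]²/(1.2 − [H+]) = 6.17 × 10^-5
Neglecting [H+] in the denominator: [H+] = √(6.17 × 10^-5 × 1.2) = 8.60 × 10^-3 M
Check: 0.72% ionized — well under 5%, approximation valid.
pH = −log(8.60 × 10^-3) = 2.07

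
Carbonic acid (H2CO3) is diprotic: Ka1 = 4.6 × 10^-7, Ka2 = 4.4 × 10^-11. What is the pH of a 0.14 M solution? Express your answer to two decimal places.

pH = 3.60

Since Ka1 ≫ Ka2, the first ionization dominates [H+].
Ka1 = x²/(0.14 − x) = 4.6 × 10^-7
x ≈ √(4.6 × 10^-7 × 0.14) = 2.54 × 10^-4 M
pH = −log(2.54 × 10^-4) = 3.60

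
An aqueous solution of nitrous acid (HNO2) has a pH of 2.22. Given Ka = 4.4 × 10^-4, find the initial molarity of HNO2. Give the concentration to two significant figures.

[H+] = 10^(-2.22) = 6.03 × 10^-3 M = x
Ka = x²/(C₀ − x) ⇒ C₀ = x + x²/Ka
C₀ = 6.03 × 10^-3 + (6.03 × 10^-3)²/(4.4 × 10^-4) = 8.87 × 10^-2 M

C₀ = 8.9 × 10^-2 M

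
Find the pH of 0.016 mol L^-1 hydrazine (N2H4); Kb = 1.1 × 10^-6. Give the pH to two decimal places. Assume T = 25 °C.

pH = 10.12

N2H4 + H2O ⇌ N2H5+ + OH-
From the ICE table, Kb = [OH-]²/(0.016 − [OH-]) = 1.1 × 10^-6.
Assume [OH-] ≪ 0.016: [OH-] ≈ √(1.1 × 10^-6 × 0.016) = 1.33 × 10^-4 M
Check: 0.83% ionized — well under 5%, approximation valid.
pOH = 3.88, so pH = 14.00 − pOH = 10.12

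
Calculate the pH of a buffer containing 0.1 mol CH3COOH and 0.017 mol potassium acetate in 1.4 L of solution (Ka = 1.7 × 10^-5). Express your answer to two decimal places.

pH = 4.00

pKa = −log(1.7 × 10^-5) = 4.770
pH = pKa + log([A⁻]/[HA]) = 4.770 + log(0.017/0.1)
pH = 4.770 + (-0.770) = 4.00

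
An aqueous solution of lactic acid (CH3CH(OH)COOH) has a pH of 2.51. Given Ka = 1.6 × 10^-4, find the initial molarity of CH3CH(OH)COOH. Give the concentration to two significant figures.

[H+] = 10^(-2.51) = 3.09 × 10^-3 M = x
Ka = x²/(C₀ − x) ⇒ C₀ = x + x²/Ka
C₀ = 3.09 × 10^-3 + (3.09 × 10^-3)²/(1.6 × 10^-4) = 6.28 × 10^-2 M

C₀ = 6.3 × 10^-2 M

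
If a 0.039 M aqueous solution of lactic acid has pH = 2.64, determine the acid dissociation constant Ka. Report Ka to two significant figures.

[H+] = 10^(-2.64) = 2.29 × 10^-3 M
At equilibrium [HA] = 0.039 − 2.29 × 10^-3 = 3.67 × 10^-2 M
Ka = [H+][A-]/[HA] = (2.29 × 10^-3)² / 3.67 × 10^-2 = 1.4 × 10^-4

Ka = 1.4 × 10^-4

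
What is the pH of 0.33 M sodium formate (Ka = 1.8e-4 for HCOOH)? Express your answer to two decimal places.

pH = 8.63

HCOO- is the conjugate base of the weak acid HCOOH.
Kb = Kw/Ka = 1.0×10^-14 / 1.8 × 10^-4 = 5.56 × 10^-11
Kb = [OH-]²/(0.33 − [OH-]) = 5.56 × 10^-11
Neglecting [OH-] in the denominator: [OH-] = √(5.56 × 10^-11 × 0.33) = 4.28 × 10^-6 M
Check: 0.0013% ionized — well under 5%, approximation valid.
pOH = 5.37, so pH = 14.00 − pOH = 8.63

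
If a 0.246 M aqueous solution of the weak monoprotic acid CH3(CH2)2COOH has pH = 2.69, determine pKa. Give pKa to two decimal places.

pKa = 4.77

[H+] = 10^(-2.69) = 2.04 × 10^-3 M
At equilibrium [HA] = 0.246 − 2.04 × 10^-3 = 2.44 × 10^-1 M
Ka = [H+][A-]/[HA] = (2.04 × 10^-3)² / 2.44 × 10^-1 = 1.71 × 10^-5
pKa = -log(1.71 × 10^-5) = 4.77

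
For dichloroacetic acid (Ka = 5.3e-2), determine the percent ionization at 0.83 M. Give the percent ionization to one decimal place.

22.3%

Cl2CHCOOH ⇌ Cl2CHCOO- + H+; let x = [H+] at equilibrium.
Ka = x²/(C₀ − x); solving the quadratic gives x = 1.85 × 10^-1 M.
Fraction ionized = 1.85 × 10^-1 / 0.83 = 0.2229 → 22.3%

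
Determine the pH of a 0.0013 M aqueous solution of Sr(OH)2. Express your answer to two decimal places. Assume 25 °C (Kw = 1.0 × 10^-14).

Sr(OH)2 is a strong base (each formula unit releases 2 OH-); [OH-] = 0.0026 M.
pOH = -log(0.0026) = 2.59
pH = 14.00 - 2.59 = 11.41

pH = 11.41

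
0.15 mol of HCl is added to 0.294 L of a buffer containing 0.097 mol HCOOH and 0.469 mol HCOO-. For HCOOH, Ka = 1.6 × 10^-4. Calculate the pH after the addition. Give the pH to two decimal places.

pH = 3.91

Added H+ converts HCOO- to HCOOH: HCOOH → 0.247 mol, HCOO- → 0.319 mol.
pKa = −log(1.6 × 10^-4) = 3.796
pH = pKa + log([A⁻]/[HA]) = 3.796 + log(0.319/0.247) = 3.796 +0.111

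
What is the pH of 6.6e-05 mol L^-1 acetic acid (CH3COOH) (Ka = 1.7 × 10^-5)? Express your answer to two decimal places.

pH = 4.58

CH3COOH ⇌ CH3COO- + H+
Ka = [H+]²/(6.6e-05 − [H+]) = 1.7 × 10^-5
[H+] is not negligible relative to C₀; solve [H+]² + 1.7e-05·[H+] − 1.12e-09 = 0.
[H+] = (−Ka + √(Ka² + 4·Ka·C₀))/2 = 2.61 × 10^-5 M
pH = −log[H+] = −log(2.61 × 10^-5) = 4.58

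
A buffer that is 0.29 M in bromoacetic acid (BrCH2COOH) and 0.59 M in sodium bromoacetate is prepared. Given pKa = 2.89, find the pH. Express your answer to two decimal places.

pH = pKa + log([A⁻]/[HA]) = 2.89 + log(0.59/0.29)
pH = 2.89 + (+0.308) = 3.20

pH = 3.20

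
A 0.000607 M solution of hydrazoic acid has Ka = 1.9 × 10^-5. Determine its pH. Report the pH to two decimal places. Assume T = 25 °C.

HN3 ⇌ N3- + H+
From the ICE table, Ka = [H+]²/(0.000607 − [H+]) = 1.9 × 10^-5.
Here C₀/Ka ≈ 31.9, so the small-[H+] approximation fails. Use the quadratic:
[H+] = [−1.9e-05 + √(1.9e-05² + 4.61e-08)]/2 = 9.83 × 10^-5 M
pH = −log[H+] = −log(9.83 × 10^-5) = 4.01

pH = 4.01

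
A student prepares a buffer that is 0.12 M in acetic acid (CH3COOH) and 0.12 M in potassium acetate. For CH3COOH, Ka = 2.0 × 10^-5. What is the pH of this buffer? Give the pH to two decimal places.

pH = 4.70

pKa = −log(2.0 × 10^-5) = 4.699
pH = pKa + log([A⁻]/[HA]) = 4.699 + log(0.12/0.12)
pH = 4.699 + (+0.000) = 4.70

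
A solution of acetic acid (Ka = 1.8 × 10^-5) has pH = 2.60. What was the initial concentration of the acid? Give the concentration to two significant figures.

C₀ = 3.5 × 10^-1 M

[H+] = 10^(-2.60) = 2.51 × 10^-3 M = x
Ka = x²/(C₀ − x) ⇒ C₀ = x + x²/Ka
C₀ = 2.51 × 10^-3 + (2.51 × 10^-3)²/(1.8 × 10^-5) = 3.53 × 10^-1 M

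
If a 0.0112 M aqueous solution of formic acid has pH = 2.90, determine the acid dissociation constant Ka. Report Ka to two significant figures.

[H+] = 10^(-2.90) = 1.26 × 10^-3 M
At equilibrium [HA] = 0.0112 − 1.26 × 10^-3 = 9.94 × 10^-3 M
Ka = [H+][A-]/[HA] = (1.26 × 10^-3)² / 9.94 × 10^-3 = 1.6 × 10^-4

Ka = 1.6 × 10^-4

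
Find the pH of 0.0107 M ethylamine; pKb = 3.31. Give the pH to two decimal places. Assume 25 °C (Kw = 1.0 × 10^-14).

C2H5NH2 + H2O ⇌ C2H5NH3+ + OH-
Kb = 10^(−3.31) = 4.90 × 10^-4
From the ICE table, Kb = [OH-]²/(0.0107 − [OH-]) = 4.90 × 10^-4.
[OH-] is not negligible relative to C₀; solve [OH-]² + 0.00049·[OH-] − 5.24e-06 = 0.
[OH-] = (−Kb + √(Kb² + 4·Kb·C₀))/2 = 2.06 × 10^-3 M
pOH = −log(2.06 × 10^-3) = 2.69; pH = 14.00 − 2.69 = 11.31

pH = 11.31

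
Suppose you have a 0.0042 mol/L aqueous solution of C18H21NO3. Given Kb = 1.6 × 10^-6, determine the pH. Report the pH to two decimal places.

C18H21NO3 + H2O ⇌ C18H22NO3+ + OH-
From the ICE table, Kb = [OH-]²/(0.0042 − [OH-]) = 1.6 × 10^-6.
Neglecting [OH-] in the denominator: [OH-] = √(1.6 × 10^-6 × 0.0042) = 8.20 × 10^-5 M
([OH-]/C₀ = 2% < 5%, so the approximation holds.)
pOH = −log(8.20 × 10^-5) = 4.09; pH = 14.00 − 4.09 = 9.91

pH = 9.91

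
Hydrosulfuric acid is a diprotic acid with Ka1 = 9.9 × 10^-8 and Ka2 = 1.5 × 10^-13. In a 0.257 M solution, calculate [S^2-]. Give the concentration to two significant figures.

1.5 × 10^-13 M

First ionization gives [H+] ≈ [HS-] = 1.60 × 10^-4 M.
Second step: Ka2 = [H+][S^2-]/[HS-] ≈ [S^2-] (since [H+] ≈ [HS-]).
So [S^2-] ≈ Ka2.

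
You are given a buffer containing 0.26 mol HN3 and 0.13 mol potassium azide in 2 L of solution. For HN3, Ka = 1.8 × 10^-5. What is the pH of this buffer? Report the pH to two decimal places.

pKa = −log(1.8 × 10^-5) = 4.745
pH = pKa + log([A⁻]/[HA]) = 4.745 + log(0.13/0.26)
pH = 4.745 + (-0.301) = 4.44

pH = 4.44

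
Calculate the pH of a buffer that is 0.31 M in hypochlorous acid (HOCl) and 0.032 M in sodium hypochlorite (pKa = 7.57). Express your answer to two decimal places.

Henderson–Hasselbalch: pH = pKa + log([OCl-]/[HOCl]) = 7.57 + log(0.032/0.31)
pH = 7.57 + (-0.986) = 6.58

pH = 6.58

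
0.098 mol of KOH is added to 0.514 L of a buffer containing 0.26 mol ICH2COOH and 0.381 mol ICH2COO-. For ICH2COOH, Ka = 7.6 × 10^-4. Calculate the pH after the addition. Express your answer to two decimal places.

pH = 3.59

After neutralization: n(ICH2COOH) = 0.162 mol, n(ICH2COO-) = 0.479 mol.
pKa = −log(7.6 × 10^-4) = 3.119
Henderson–Hasselbalch with mole ratio 0.479/0.162: pH = 3.119 + (+0.471)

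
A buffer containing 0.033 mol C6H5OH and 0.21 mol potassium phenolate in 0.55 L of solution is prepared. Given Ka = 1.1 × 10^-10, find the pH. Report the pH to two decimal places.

pH = 10.76

pKa = −log(1.1 × 10^-10) = 9.959
pH = pKa + log([A⁻]/[HA]) = 9.959 + log(0.21/0.033)
pH = 9.959 + (+0.804) = 10.76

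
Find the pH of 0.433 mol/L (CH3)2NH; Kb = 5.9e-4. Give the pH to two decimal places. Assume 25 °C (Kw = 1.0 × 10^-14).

pH = 12.20

(CH3)2NH + H2O ⇌ (CH3)2NH2+ + OH-
From the ICE table, Kb = [OH-]²/(0.433 − [OH-]) = 5.9 × 10^-4.
Neglecting [OH-] in the denominator: [OH-] = √(5.9 × 10^-4 × 0.433) = 1.60 × 10^-2 M
Check: 3.7% ionized — well under 5%, approximation valid.
pOH = 1.80, so pH = 14.00 − pOH = 12.20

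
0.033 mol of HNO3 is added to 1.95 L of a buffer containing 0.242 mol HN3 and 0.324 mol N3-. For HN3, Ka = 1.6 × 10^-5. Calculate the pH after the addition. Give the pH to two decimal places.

pH = 4.82

After neutralization: n(HN3) = 0.275 mol, n(N3-) = 0.291 mol.
pKa = −log(1.6 × 10^-5) = 4.796
pH = pKa + log(n_N3-/n_HN3) = 4.796 + log(0.291/0.275) = 4.796 + (+0.025)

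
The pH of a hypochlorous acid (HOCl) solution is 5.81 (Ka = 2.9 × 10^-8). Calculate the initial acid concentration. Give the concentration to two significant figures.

[H+] = 10^(-5.81) = 1.55 × 10^-6 M = x
Ka = x²/(C₀ − x) ⇒ C₀ = x + x²/Ka
C₀ = 1.55 × 10^-6 + (1.55 × 10^-6)²/(2.9 × 10^-8) = 8.44 × 10^-5 M

C₀ = 8.4 × 10^-5 M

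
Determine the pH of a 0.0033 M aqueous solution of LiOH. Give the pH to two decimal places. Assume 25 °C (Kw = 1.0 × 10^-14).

LiOH is a strong base; [OH-] = 0.0033 M.
pOH = -log(0.0033) = 2.48
pH = 14.00 - 2.48 = 11.52

pH = 11.52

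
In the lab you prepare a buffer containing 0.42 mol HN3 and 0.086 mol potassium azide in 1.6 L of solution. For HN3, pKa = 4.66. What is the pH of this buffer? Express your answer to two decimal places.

pH = 3.97

Using pH = pKa + log([base]/[acid]) with [base]/[acid] = 0.086/0.42:
pH = 4.66 + (-0.689) = 3.97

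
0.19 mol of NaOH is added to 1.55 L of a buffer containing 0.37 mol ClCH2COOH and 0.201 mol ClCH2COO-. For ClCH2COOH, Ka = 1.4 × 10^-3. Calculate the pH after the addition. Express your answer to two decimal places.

pH = 3.19

OH- converts ClCH2COOH to ClCH2COO-: ClCH2COOH → 0.18 mol, ClCH2COO- → 0.391 mol.
pKa = −log(1.4 × 10^-3) = 2.854
pH = pKa + log([A⁻]/[HA]) = 2.854 + log(0.391/0.18) = 2.854 +0.337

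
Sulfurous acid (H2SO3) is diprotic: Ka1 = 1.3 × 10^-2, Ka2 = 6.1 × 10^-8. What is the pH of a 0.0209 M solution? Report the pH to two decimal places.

pH = 1.95

Ka1 ≫ Ka2, so treat the first dissociation as the only significant source of H+.
Ka1 = x²/(0.0209 − x) = 1.3 × 10^-2
Solving the quadratic: x = (−Ka1 + √(Ka1² + 4·Ka1·C₀))/2 = 1.12 × 10^-2 M
pH = −log(1.12 × 10^-2) = 1.95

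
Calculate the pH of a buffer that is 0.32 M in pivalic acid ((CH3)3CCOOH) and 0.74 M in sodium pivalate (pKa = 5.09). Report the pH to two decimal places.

Henderson–Hasselbalch: pH = pKa + log([(CH3)3CCOO-]/[(CH3)3CCOOH]) = 5.09 + log(0.74/0.32)
pH = 5.09 + (+0.364) = 5.45

pH = 5.45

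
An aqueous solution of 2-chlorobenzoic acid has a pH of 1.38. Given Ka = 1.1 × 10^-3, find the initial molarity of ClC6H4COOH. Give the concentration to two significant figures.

C₀ = 1.6 M

[H+] = 10^(-1.38) = 4.17 × 10^-2 M = x
Ka = x²/(C₀ − x) ⇒ C₀ = x + x²/Ka
C₀ = 4.17 × 10^-2 + (4.17 × 10^-2)²/(1.1 × 10^-3) = 1.62 M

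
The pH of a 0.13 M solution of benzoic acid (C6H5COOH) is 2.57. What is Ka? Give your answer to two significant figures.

[H+] = 10^(-2.57) = 2.69 × 10^-3 M
At equilibrium [HA] = 0.13 − 2.69 × 10^-3 = 1.27 × 10^-1 M
Ka = [H+][A-]/[HA] = (2.69 × 10^-3)² / 1.27 × 10^-1 = 5.7 × 10^-5

Ka = 5.7 × 10^-5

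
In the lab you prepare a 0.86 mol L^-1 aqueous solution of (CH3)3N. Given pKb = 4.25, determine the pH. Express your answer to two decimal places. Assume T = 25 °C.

(CH3)3N + H2O ⇌ (CH3)3NH+ + OH-
Kb = 10^(−4.25) = 5.62 × 10^-5
Kb = [OH-]²/(0.86 − [OH-]) = 5.62 × 10^-5
Neglecting [OH-] in the denominator: [OH-] = √(5.62 × 10^-5 × 0.86) = 6.95 × 10^-3 M
pOH = −log(6.95 × 10^-3) = 2.16; pH = 14.00 − 2.16 = 11.84

pH = 11.84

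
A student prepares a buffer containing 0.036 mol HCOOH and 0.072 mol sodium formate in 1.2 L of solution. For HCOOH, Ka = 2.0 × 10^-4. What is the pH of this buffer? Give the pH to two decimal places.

pKa = −log(2.0 × 10^-4) = 3.699
Henderson–Hasselbalch: pH = pKa + log([HCOO-]/[HCOOH]) = 3.699 + log(0.072/0.036)
pH = 3.699 + (+0.301) = 4.00

pH = 4.00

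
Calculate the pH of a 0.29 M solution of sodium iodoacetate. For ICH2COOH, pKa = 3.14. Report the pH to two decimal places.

pH = 8.30

ICH2COO- is the conjugate base of the weak acid ICH2COOH.
Ka = 10^(−3.14) = 7.24 × 10^-4
Kb = Kw/Ka = 1.0×10^-14 / 7.24 × 10^-4 = 1.38 × 10^-11
Kb = [OH-]²/(0.29 − [OH-]) = 1.38 × 10^-11
Neglecting [OH-] in the denominator: [OH-] = √(1.38 × 10^-11 × 0.29) = 2.00 × 10^-6 M
([OH-]/C₀ = 0.00069% < 5%, so the approximation holds.)
pOH = 5.70, so pH = 14.00 − pOH = 8.30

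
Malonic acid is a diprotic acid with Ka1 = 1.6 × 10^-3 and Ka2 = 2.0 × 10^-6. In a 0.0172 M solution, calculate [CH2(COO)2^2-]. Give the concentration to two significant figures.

First ionization gives [H+] ≈ [CH2(COOH)COO-] = 4.51 × 10^-3 M.
Second step: Ka2 = [H+][CH2(COO)2^2-]/[CH2(COOH)COO-] ≈ [CH2(COO)2^2-] (since [H+] ≈ [CH2(COOH)COO-]).
So [CH2(COO)2^2-] ≈ Ka2.

2.0 × 10^-6 M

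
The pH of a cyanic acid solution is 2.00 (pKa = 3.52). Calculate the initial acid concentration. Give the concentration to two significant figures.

C₀ = 3.4 × 10^-1 M

[H+] = 10^(-2.00) = 1.00 × 10^-2 M = x
Ka = 10^(−3.52) = 3.02 × 10^-4
Ka = x²/(C₀ − x) ⇒ C₀ = x + x²/Ka
C₀ = 1.00 × 10^-2 + (1.00 × 10^-2)²/(3.02 × 10^-4) = 3.41 × 10^-1 M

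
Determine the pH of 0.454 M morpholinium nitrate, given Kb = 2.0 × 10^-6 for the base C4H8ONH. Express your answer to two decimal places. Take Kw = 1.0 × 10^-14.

C4H8ONH2+ is the conjugate acid of the weak base C4H8ONH.
Ka = Kw/Kb = 1.0×10^-14 / 2.0 × 10^-6 = 5.00 × 10^-9
From the ICE table, Ka = [H+]²/(0.454 − [H+]) = 5.00 × 10^-9.
Since Ka ≪ C₀, [H+] ≈ √(Ka·C₀) = 4.76 × 10^-5 M.
([H+]/C₀ = 0.01% < 5%, so the approximation holds.)
pH = −log(4.76 × 10^-5) = 4.32

pH = 4.32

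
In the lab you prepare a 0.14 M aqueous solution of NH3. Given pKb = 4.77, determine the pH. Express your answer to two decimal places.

pH = 11.19

NH3 + H2O ⇌ NH4+ + OH-
Kb = 10^(−4.77) = 1.70 × 10^-5
Kb = [OH-]²/(0.14 − [OH-]) = 1.70 × 10^-5
Since Kb ≪ C₀, [OH-] ≈ √(Kb·C₀) = 1.54 × 10^-3 M.
Check: 1.1% ionized — well under 5%, approximation valid.
pOH = 2.81, so pH = 14.00 − pOH = 11.19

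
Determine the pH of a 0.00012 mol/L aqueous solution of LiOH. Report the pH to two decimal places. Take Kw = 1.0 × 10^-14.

LiOH is a strong base; [OH-] = 0.00012 M.
pOH = -log(0.00012) = 3.92
pH = 14.00 - 3.92 = 10.08

pH = 10.08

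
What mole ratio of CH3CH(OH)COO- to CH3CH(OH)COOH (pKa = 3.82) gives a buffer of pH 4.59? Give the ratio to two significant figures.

pH = pKa + log(r) ⇒ log(r) = 4.59 − 3.82 = +0.77
r = [CH3CH(OH)COO-]/[CH3CH(OH)COOH] = 10^(+0.77) = 5.89

ratio = 5.9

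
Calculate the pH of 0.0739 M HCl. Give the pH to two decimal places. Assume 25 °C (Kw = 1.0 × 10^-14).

HCl is a strong acid and dissociates completely, so [H+] = 0.0739 M.
pH = -log(0.0739) = 1.13

pH = 1.13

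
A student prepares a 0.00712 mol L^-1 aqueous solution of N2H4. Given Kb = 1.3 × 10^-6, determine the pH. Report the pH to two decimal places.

pH = 9.98

N2H4 + H2O ⇌ N2H5+ + OH-
Kb = [OH-]²/(0.00712 − [OH-]) = 1.3 × 10^-6
Since Kb ≪ C₀, [OH-] ≈ √(Kb·C₀) = 9.62 × 10^-5 M.
([OH-]/C₀ = 1.4% < 5%, so the approximation holds.)
pOH = 4.02, so pH = 14.00 − pOH = 9.98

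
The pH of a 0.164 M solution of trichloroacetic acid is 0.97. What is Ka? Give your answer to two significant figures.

[H+] = 10^(-0.97) = 1.07 × 10^-1 M
At equilibrium [HA] = 0.164 − 1.07 × 10^-1 = 5.70 × 10^-2 M
Ka = [H+][A-]/[HA] = (1.07 × 10^-1)² / 5.70 × 10^-2 = 2.0 × 10^-1

Ka = 2.0 × 10^-1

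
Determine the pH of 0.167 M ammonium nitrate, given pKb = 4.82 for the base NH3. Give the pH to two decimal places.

pH = 4.98

NH4+ is the conjugate acid of the weak base NH3.
Kb = 10^(−4.82) = 1.51 × 10^-5
Ka = Kw/Kb = 1.0×10^-14 / 1.51 × 10^-5 = 6.62 × 10^-10
Ka = [H+]²/(0.167 − [H+]) = 6.62 × 10^-10
Assume [H+] ≪ 0.167: [H+] ≈ √(6.62 × 10^-10 × 0.167) = 1.05 × 10^-5 M
([H+]/C₀ = 0.0063% < 5%, so the approximation holds.)
pH = −log[H+] = −log(1.05 × 10^-5) = 4.98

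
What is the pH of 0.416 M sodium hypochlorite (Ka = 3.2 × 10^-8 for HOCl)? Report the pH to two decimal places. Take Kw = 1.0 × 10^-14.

OCl- is the conjugate base of the weak acid HOCl.
Kb = Kw/Ka = 1.0×10^-14 / 3.2 × 10^-8 = 3.12 × 10^-7
From the ICE table, Kb = [OH-]²/(0.416 − [OH-]) = 3.12 × 10^-7.
Since Kb ≪ C₀, [OH-] ≈ √(Kb·C₀) = 3.60 × 10^-4 M.
Check: 0.087% ionized — well under 5%, approximation valid.
pOH = 3.44, so pH = 14.00 − pOH = 10.56

pH = 10.56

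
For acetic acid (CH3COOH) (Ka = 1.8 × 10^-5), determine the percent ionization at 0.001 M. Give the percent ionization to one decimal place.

CH3COOH ⇌ CH3COO- + H+; let x = [H+] at equilibrium.
Ka = x²/(C₀ − x); solving the quadratic gives x = 1.25 × 10^-4 M.
Fraction ionized = 1.25 × 10^-4 / 0.001 = 0.1250 → 12.5%

12.5%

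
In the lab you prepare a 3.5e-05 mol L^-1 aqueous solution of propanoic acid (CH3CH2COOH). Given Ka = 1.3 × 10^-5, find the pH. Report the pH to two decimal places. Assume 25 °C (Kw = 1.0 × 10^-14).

CH3CH2COOH ⇌ CH3CH2COO- + H+
Ka = x²/(3.5e-05 − x) = 1.3 × 10^-5
x is not negligible relative to C₀; solve x² + 1.3e-05·x − 4.55e-10 = 0.
x = (−Ka + √(Ka² + 4·Ka·C₀))/2 = 1.58 × 10^-5 M
pH = −log[H+] = −log(1.58 × 10^-5) = 4.80

pH = 4.80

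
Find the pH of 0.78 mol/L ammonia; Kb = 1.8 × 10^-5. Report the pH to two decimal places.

NH3 + H2O ⇌ NH4+ + OH-
Kb = [OH-]²/(0.78 − [OH-]) = 1.8 × 10^-5
Assume [OH-] ≪ 0.78: [OH-] ≈ √(1.8 × 10^-5 × 0.78) = 3.75 × 10^-3 M
pOH = 2.43, so pH = 14.00 − pOH = 11.57

pH = 11.57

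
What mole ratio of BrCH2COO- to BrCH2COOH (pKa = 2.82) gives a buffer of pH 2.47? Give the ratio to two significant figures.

pH = pKa + log(r) ⇒ log(r) = 2.47 − 2.82 = -0.35
r = [BrCH2COO-]/[BrCH2COOH] = 10^(-0.35) = 0.447

ratio = 0.45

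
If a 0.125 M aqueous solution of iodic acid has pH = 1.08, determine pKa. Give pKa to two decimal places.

pKa = 0.78

[H+] = 10^(-1.08) = 8.32 × 10^-2 M
At equilibrium [HA] = 0.125 − 8.32 × 10^-2 = 4.18 × 10^-2 M
Ka = [H+][A-]/[HA] = (8.32 × 10^-2)² / 4.18 × 10^-2 = 1.66 × 10^-1
pKa = -log(1.66 × 10^-1) = 0.78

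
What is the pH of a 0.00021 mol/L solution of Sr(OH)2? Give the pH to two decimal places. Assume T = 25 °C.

Sr(OH)2 is a strong base (each formula unit releases 2 OH-); [OH-] = 0.00042 M.
pOH = -log(0.00042) = 3.38
pH = 14.00 - 3.38 = 10.62

pH = 10.62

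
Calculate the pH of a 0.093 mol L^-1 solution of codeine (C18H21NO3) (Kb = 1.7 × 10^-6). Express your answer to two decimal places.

pH = 10.60

C18H21NO3 + H2O ⇌ C18H22NO3+ + OH-
Kb = [OH-]²/(0.093 − [OH-]) = 1.7 × 10^-6
Since Kb ≪ C₀, [OH-] ≈ √(Kb·C₀) = 3.98 × 10^-4 M.
([OH-]/C₀ = 0.43% < 5%, so the approximation holds.)
pOH = −log(3.98 × 10^-4) = 3.40; pH = 14.00 − 3.40 = 10.60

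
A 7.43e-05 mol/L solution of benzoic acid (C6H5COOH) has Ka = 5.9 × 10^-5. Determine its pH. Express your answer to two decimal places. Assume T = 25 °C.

C6H5COOH ⇌ C6H5COO- + H+
From the ICE table, Ka = [H+]²/(7.43e-05 − [H+]) = 5.9 × 10^-5.
The 5% rule fails; solving [H+]² + Ka·[H+] − Ka·C₀ = 0 exactly:
[H+] = [−5.9e-05 + √(5.9e-05² + 1.75e-08)]/2 = 4.30 × 10^-5 M
pH = −log[H+] = −log(4.30 × 10^-5) = 4.37

pH = 4.37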